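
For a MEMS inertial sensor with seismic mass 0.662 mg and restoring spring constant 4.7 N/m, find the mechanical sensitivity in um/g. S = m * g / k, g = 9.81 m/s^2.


Step 1: Convert mass: m = 0.662 mg = 6.62e-07 kg
Step 2: S = m * g / k = 6.62e-07 * 9.81 / 4.7
Step 3: S = 1.38e-06 m/g
Step 4: Convert to um/g: S = 1.382 um/g


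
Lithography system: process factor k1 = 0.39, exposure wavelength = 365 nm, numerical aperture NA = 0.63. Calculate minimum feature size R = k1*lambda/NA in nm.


Step 1: Identify values: k1 = 0.39, lambda = 365 nm, NA = 0.63
Step 2: R = k1 * lambda / NA
R = 0.39 * 365 / 0.63
R = 226.0 nm


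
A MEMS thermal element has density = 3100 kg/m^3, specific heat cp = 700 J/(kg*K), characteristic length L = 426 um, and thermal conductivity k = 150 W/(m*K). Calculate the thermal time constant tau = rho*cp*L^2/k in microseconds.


Step 1: Convert L to m: L = 426e-6 m
Step 2: L^2 = (426e-6)^2 = 1.81476e-07 m^2
Step 3: tau = 3100 * 700 * 1.81476e-07 / 150 = 2.6253528e-03 s
Step 4: Convert to microseconds (multiply by 1e6).
tau = 2625.353 us


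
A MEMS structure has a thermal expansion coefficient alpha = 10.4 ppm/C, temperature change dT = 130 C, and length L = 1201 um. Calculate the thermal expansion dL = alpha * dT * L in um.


Step 1: Convert CTE: alpha = 10.4 ppm/C = 10.4e-6 /C
Step 2: dL = 10.4e-6 * 130 * 1201
dL = 1.6238 um


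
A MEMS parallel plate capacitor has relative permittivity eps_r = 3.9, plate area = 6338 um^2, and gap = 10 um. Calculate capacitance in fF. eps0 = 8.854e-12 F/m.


Step 1: Convert area to m^2: A = 6338e-12 m^2
Step 2: Convert gap to m: d = 10e-6 m
Step 3: C = eps0 * eps_r * A / d
C = 8.854e-12 * 3.9 * 6338e-12 / 10e-6
Step 4: Convert to fF (multiply by 1e15).
C = 21.89 fF


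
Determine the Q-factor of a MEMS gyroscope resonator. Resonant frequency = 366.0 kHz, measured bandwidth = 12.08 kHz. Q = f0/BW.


Step 1: Q = f0 / bandwidth
Step 2: Q = 366.0 / 12.08
Q = 30.3


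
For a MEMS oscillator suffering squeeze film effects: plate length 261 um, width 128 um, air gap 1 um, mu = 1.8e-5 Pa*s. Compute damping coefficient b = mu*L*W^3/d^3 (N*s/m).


Step 1: Convert to SI.
L = 261e-6 m, W = 128e-6 m, d = 1e-6 m
Step 2: W^3 = (128e-6)^3 = 2.10e-12 m^3
Step 3: d^3 = (1e-6)^3 = 1.00e-18 m^3
Step 4: b = 1.8e-5 * 261e-6 * 2.10e-12 / 1.00e-18
b = 9.85e-03 N*s/m


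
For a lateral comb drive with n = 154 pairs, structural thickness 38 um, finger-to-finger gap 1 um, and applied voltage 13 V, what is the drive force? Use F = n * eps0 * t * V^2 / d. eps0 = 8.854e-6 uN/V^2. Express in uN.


Step 1: Parameters: n=154, eps0=8.854e-6 uN/V^2, t=38 um, V=13 V, d=1 um
Step 2: V^2 = 169
Step 3: F = 154 * 8.854e-6 * 38 * 169 / 1
F = 8.756 uN


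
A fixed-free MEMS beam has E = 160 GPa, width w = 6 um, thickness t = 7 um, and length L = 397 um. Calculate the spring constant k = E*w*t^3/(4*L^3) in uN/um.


Step 1: Convert E to consistent units (1 GPa = 1000 uN/um^2).
E = 160 GPa = 160000 uN/um^2
Step 2: Compute t^3 = 7^3 = 343
Step 3: Compute L^3 = 397^3 = 62570773
Step 4: k = 160000 * 6 * 343 / (4 * 62570773)
k = 1.3156 uN/um


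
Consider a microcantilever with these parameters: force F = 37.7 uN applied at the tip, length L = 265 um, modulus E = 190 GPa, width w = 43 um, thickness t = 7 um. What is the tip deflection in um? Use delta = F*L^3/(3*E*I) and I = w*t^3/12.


Step 1: Calculate the second moment of area.
I = w * t^3 / 12 = 43 * 7^3 / 12 = 1229.0833 um^4
Step 2: Convert E to consistent units (1 GPa = 1000 uN/um^2).
E = 190 GPa = 190000 uN/um^2
Step 3: Calculate tip deflection.
delta = F * L^3 / (3 * E * I)
delta = 37.7 * 265^3 / (3 * 190000 * 1229.0833)
delta = 1.0014 um


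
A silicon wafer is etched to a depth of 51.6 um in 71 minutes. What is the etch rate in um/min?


Step 1: Etch rate = depth / time
Step 2: rate = 51.6 / 71
rate = 0.727 um/min


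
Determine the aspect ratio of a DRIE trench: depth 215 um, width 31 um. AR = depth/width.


Step 1: AR = depth / width
Step 2: AR = 215 / 31
AR = 6.9


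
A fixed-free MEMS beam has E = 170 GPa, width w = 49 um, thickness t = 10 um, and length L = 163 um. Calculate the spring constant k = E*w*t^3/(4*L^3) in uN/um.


Step 1: Convert E to consistent units (1 GPa = 1000 uN/um^2).
E = 170 GPa = 170000 uN/um^2
Step 2: Compute t^3 = 10^3 = 1000
Step 3: Compute L^3 = 163^3 = 4330747
Step 4: k = 170000 * 49 * 1000 / (4 * 4330747)
k = 480.8639 uN/um


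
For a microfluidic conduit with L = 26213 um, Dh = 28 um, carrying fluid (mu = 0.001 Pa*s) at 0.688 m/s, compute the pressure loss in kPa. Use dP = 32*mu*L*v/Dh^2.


Step 1: Convert to SI: L = 26213e-6 m, Dh = 28e-6 m
Step 2: dP = 32 * 0.001 * 26213e-6 * 0.688 / (28e-6)^2
Step 3: dP = 736103.84 Pa
Step 4: Convert to kPa: dP = 736.1 kPa


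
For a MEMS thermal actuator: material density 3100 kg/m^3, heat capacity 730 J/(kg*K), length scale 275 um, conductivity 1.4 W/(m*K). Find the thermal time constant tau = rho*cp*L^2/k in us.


Step 1: Convert L to m: L = 275e-6 m
Step 2: L^2 = (275e-6)^2 = 7.5625e-08 m^2
Step 3: tau = 3100 * 730 * 7.5625e-08 / 1.4 = 1.2224241071e-01 s
Step 4: Convert to microseconds (multiply by 1e6).
tau = 122242.411 us


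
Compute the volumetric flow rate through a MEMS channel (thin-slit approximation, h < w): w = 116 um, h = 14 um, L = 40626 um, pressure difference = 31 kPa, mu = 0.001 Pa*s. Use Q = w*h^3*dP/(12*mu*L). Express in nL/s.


Step 1: Convert all dimensions to SI (meters).
w = 116e-6 m, h = 14e-6 m, L = 40626e-6 m, dP = 31e3 Pa
Step 2: Q = w * h^3 * dP / (12 * mu * L)
Q = 116e-6 * (14e-6)^3 * 31e3 / (12 * 0.001 * 40626e-6) = 2.02404e-11 m^3/s
Step 3: Convert Q from m^3/s to nL/s (1 m^3 = 1e12 nL, so multiply by 1e12).
Q = 20.24 nL/s


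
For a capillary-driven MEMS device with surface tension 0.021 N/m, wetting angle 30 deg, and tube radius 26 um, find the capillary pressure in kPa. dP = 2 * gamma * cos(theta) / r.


Step 1: cos(30 deg) = 0.866
Step 2: Convert r to m: r = 26e-6 m
Step 3: dP = 2 * 0.021 * 0.866 / 26e-6 = 1398.9 Pa
Step 4: Convert Pa to kPa (divide by 1000).
dP = 1.4 kPa


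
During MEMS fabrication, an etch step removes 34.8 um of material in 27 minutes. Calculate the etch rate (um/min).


Step 1: Etch rate = depth / time
Step 2: rate = 34.8 / 27
rate = 1.289 um/min


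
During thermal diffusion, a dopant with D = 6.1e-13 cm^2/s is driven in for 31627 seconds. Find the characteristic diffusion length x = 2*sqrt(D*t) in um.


Step 1: Compute D*t = 6.1e-13 * 31627 = 1.929247e-08 cm^2
Step 2: sqrt(D*t) = 1.38897e-04 cm
Step 3: x = 2 * 1.38897e-04 cm = 2.77794e-04 cm
Step 4: Convert to um (1 cm = 1e4 um): x = 2.778 um


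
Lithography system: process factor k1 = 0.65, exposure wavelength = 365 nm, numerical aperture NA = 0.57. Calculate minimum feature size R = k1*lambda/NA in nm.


Step 1: Identify values: k1 = 0.65, lambda = 365 nm, NA = 0.57
Step 2: R = k1 * lambda / NA
R = 0.65 * 365 / 0.57
R = 416.2 nm


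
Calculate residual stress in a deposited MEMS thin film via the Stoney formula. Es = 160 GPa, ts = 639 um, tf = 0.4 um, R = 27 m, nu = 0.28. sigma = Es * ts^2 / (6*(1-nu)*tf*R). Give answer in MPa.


Step 1: Compute numerator: Es * ts^2 = 160 * 639^2 = 65331360 (GPa*um^2)
Step 2: Compute denominator (R in um): 6*(1-nu)*tf*R = 6*0.72*0.4*27e6 = 46656000.0 (um^2)
Step 3: sigma (GPa) = 65331360 / 46656000.0 = 1.400278e+00 GPa
Step 4: Convert to MPa (x1000): sigma = 1400.3 MPa


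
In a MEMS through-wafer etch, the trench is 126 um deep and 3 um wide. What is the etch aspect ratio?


Step 1: AR = depth / width
Step 2: AR = 126 / 3
AR = 42.0


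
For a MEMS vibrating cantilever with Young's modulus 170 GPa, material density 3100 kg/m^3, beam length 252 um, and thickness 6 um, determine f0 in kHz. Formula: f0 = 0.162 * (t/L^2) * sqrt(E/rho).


Step 1: Convert units to SI.
t_SI = 6e-6 m, L_SI = 252e-6 m
Step 2: Calculate sqrt(E/rho).
sqrt(170e9 / 3100) = 7405.32 m/s
Step 3: Compute f0.
f0 = 0.162 * 6e-6 / (252e-6)^2 * 7405.32 = 113346.7 Hz = 113.35 kHz


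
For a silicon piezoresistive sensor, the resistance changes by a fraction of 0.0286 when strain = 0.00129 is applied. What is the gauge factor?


Step 1: Identify values.
dR/R = 0.0286, strain = 0.00129
Step 2: GF = (dR/R) / strain = 0.0286 / 0.00129
GF = 22.2


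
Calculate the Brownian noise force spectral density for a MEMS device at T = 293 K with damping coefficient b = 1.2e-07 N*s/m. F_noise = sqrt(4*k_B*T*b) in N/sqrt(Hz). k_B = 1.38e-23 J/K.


Step 1: Compute 4 * k_B * T * b
= 4 * 1.38e-23 * 293 * 1.2e-07
= 1.9408e-27 N^2/Hz
Step 2: F_noise = sqrt(1.9408e-27)
F_noise = 4.41e-14 N/sqrt(Hz)


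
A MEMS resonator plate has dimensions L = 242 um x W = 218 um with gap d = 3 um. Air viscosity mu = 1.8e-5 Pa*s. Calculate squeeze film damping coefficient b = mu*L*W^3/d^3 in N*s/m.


Step 1: Convert to SI.
L = 242e-6 m, W = 218e-6 m, d = 3e-6 m
Step 2: W^3 = (218e-6)^3 = 1.04e-11 m^3
Step 3: d^3 = (3e-6)^3 = 2.70e-17 m^3
Step 4: b = 1.8e-5 * 242e-6 * 1.04e-11 / 2.70e-17
b = 1.67e-03 N*s/m


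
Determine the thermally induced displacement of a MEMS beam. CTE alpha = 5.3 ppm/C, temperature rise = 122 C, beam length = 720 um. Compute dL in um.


Step 1: Convert CTE: alpha = 5.3 ppm/C = 5.3e-6 /C
Step 2: dL = 5.3e-6 * 122 * 720
dL = 0.4656 um


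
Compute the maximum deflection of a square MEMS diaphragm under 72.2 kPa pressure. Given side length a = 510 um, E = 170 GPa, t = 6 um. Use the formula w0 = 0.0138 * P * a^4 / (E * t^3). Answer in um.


Step 1: Convert pressure to compatible units (E is in GPa, so P in GPa).
P = 72.2 kPa = 72.2e-6 GPa
Step 2: Compute numerator: 0.0138 * P * a^4.
a^4 = 510^4 = 67652010000
numerator = 0.0138 * 72.2e-6 * 67652010000 = 6.740576e+04
Step 3: Compute denominator: E * t^3 = 170 * 6^3 = 36720
Step 4: w0 = numerator / denominator = 6.740576e+04 / 36720 = 1.8357 um


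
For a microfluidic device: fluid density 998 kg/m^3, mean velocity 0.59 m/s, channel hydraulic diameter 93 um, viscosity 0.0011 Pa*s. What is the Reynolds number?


Step 1: Convert Dh to meters: Dh = 93e-6 m
Step 2: Re = rho * v * Dh / mu
Re = 998 * 0.59 * 93e-6 / 0.0011
Re = 49.782


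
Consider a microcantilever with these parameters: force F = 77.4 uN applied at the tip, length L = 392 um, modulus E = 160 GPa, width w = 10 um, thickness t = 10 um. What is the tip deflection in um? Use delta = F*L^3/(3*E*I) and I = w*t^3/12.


Step 1: Calculate the second moment of area.
I = w * t^3 / 12 = 10 * 10^3 / 12 = 833.3333 um^4
Step 2: Convert E to consistent units (1 GPa = 1000 uN/um^2).
E = 160 GPa = 160000 uN/um^2
Step 3: Calculate tip deflection.
delta = F * L^3 / (3 * E * I)
delta = 77.4 * 392^3 / (3 * 160000 * 833.3333)
delta = 11.6557 um


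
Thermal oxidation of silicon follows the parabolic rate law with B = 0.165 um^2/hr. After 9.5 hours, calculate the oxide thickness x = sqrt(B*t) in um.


Step 1: Compute B*t = 0.165 * 9.5 = 1.5675
Step 2: x = sqrt(1.5675)
x = 1.252 um


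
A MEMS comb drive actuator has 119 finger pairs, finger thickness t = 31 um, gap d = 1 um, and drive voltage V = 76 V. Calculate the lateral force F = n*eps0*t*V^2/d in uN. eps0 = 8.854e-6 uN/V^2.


Step 1: Parameters: n=119, eps0=8.854e-6 uN/V^2, t=31 um, V=76 V, d=1 um
Step 2: V^2 = 5776
Step 3: F = 119 * 8.854e-6 * 31 * 5776 / 1
F = 188.658 uN


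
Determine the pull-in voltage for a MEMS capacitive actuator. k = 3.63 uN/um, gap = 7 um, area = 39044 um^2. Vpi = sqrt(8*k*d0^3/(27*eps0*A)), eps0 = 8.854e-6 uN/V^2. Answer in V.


Step 1: Compute numerator: 8 * k * d0^3 = 8 * 3.63 * 7^3 = 9960.72
Step 2: Compute denominator: 27 * eps0 * A = 27 * 8.854e-6 * 39044 = 9.333781
Step 3: Vpi = sqrt(9960.72 / 9.333781)
Vpi = 32.67 V


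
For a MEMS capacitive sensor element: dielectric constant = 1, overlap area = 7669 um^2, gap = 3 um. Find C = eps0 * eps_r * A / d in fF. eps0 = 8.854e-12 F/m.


Step 1: Convert area to m^2: A = 7669e-12 m^2
Step 2: Convert gap to m: d = 3e-6 m
Step 3: C = eps0 * eps_r * A / d
C = 8.854e-12 * 1 * 7669e-12 / 3e-6
Step 4: Convert to fF (multiply by 1e15).
C = 22.63 fF


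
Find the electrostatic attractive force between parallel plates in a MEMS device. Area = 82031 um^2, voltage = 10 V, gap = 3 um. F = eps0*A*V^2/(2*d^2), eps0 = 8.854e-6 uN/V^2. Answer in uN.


Step 1: Identify parameters.
eps0 = 8.854e-6 uN/V^2, A = 82031 um^2, V = 10 V, d = 3 um
Step 2: Compute V^2 = 10^2 = 100
Step 3: Compute d^2 = 3^2 = 9
Step 4: F = 0.5 * 8.854e-6 * 82031 * 100 / 9
F = 4.035 uN


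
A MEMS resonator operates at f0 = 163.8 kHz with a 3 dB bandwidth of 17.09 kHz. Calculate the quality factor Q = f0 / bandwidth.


Step 1: Q = f0 / bandwidth
Step 2: Q = 163.8 / 17.09
Q = 9.6


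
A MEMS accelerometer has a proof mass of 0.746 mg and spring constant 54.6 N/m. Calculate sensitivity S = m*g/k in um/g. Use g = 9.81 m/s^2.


Step 1: Convert mass: m = 0.746 mg = 7.46e-07 kg
Step 2: S = m * g / k = 7.46e-07 * 9.81 / 54.6
Step 3: S = 1.34e-07 m/g
Step 4: Convert to um/g: S = 0.134 um/g


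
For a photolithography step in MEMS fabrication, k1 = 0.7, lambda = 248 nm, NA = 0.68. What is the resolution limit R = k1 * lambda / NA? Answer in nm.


Step 1: Identify values: k1 = 0.7, lambda = 248 nm, NA = 0.68
Step 2: R = k1 * lambda / NA
R = 0.7 * 248 / 0.68
R = 255.3 nm


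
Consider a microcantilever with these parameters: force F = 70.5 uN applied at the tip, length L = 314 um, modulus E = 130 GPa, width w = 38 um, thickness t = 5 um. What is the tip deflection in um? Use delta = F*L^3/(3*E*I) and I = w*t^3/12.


Step 1: Calculate the second moment of area.
I = w * t^3 / 12 = 38 * 5^3 / 12 = 395.8333 um^4
Step 2: Convert E to consistent units (1 GPa = 1000 uN/um^2).
E = 130 GPa = 130000 uN/um^2
Step 3: Calculate tip deflection.
delta = F * L^3 / (3 * E * I)
delta = 70.5 * 314^3 / (3 * 130000 * 395.8333)
delta = 14.1384 um


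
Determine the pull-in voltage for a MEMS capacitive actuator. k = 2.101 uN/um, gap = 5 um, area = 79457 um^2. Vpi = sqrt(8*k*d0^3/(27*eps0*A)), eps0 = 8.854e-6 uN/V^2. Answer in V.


Step 1: Compute numerator: 8 * k * d0^3 = 8 * 2.101 * 5^3 = 2101.0
Step 2: Compute denominator: 27 * eps0 * A = 27 * 8.854e-6 * 79457 = 18.994832
Step 3: Vpi = sqrt(2101.0 / 18.994832)
Vpi = 10.52 V


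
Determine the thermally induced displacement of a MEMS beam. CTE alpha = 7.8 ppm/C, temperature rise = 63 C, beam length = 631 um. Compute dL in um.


Step 1: Convert CTE: alpha = 7.8 ppm/C = 7.8e-6 /C
Step 2: dL = 7.8e-6 * 63 * 631
dL = 0.3101 um


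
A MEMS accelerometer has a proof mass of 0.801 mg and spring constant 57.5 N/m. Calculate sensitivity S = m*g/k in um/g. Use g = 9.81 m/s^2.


Step 1: Convert mass: m = 0.801 mg = 8.01e-07 kg
Step 2: S = m * g / k = 8.01e-07 * 9.81 / 57.5
Step 3: S = 1.37e-07 m/g
Step 4: Convert to um/g: S = 0.137 um/g


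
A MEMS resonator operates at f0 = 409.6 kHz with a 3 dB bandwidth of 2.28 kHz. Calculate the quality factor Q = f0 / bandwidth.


Step 1: Q = f0 / bandwidth
Step 2: Q = 409.6 / 2.28
Q = 179.6


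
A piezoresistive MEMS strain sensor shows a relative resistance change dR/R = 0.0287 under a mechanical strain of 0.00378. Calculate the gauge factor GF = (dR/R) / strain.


Step 1: Identify values.
dR/R = 0.0287, strain = 0.00378
Step 2: GF = (dR/R) / strain = 0.0287 / 0.00378
GF = 7.6


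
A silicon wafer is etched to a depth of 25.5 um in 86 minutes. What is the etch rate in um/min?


Step 1: Etch rate = depth / time
Step 2: rate = 25.5 / 86
rate = 0.297 um/min


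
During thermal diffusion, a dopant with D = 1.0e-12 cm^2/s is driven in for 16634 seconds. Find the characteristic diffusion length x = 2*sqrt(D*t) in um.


Step 1: Compute D*t = 1.0e-12 * 16634 = 1.6634e-08 cm^2
Step 2: sqrt(D*t) = 1.28973e-04 cm
Step 3: x = 2 * 1.28973e-04 cm = 2.57946e-04 cm
Step 4: Convert to um (1 cm = 1e4 um): x = 2.579 um


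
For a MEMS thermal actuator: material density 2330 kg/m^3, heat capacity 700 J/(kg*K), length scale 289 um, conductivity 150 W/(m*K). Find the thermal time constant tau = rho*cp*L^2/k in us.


Step 1: Convert L to m: L = 289e-6 m
Step 2: L^2 = (289e-6)^2 = 8.3521e-08 m^2
Step 3: tau = 2330 * 700 * 8.3521e-08 / 150 = 9.0815167e-04 s
Step 4: Convert to microseconds (multiply by 1e6).
tau = 908.152 us


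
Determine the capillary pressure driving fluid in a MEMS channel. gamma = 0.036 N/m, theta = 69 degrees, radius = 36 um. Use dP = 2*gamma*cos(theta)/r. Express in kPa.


Step 1: cos(69 deg) = 0.3584
Step 2: Convert r to m: r = 36e-6 m
Step 3: dP = 2 * 0.036 * 0.3584 / 36e-6 = 716.8 Pa
Step 4: Convert Pa to kPa (divide by 1000).
dP = 0.72 kPa


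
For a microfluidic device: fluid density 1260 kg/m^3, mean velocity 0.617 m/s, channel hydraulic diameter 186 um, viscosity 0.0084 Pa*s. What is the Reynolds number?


Step 1: Convert Dh to meters: Dh = 186e-6 m
Step 2: Re = rho * v * Dh / mu
Re = 1260 * 0.617 * 186e-6 / 0.0084
Re = 17.214


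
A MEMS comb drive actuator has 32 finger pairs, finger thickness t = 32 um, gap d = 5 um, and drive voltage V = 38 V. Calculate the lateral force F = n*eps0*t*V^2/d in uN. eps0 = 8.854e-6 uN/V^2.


Step 1: Parameters: n=32, eps0=8.854e-6 uN/V^2, t=32 um, V=38 V, d=5 um
Step 2: V^2 = 1444
Step 3: F = 32 * 8.854e-6 * 32 * 1444 / 5
F = 2.618 uN


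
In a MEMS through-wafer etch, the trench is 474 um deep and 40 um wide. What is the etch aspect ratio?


Step 1: AR = depth / width
Step 2: AR = 474 / 40
AR = 11.9


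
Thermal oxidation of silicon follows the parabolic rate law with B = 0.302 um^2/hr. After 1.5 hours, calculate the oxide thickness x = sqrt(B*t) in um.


Step 1: Compute B*t = 0.302 * 1.5 = 0.453
Step 2: x = sqrt(0.453)
x = 0.673 um


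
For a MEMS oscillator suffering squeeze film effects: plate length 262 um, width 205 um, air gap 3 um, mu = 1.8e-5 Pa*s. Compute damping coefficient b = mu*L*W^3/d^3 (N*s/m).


Step 1: Convert to SI.
L = 262e-6 m, W = 205e-6 m, d = 3e-6 m
Step 2: W^3 = (205e-6)^3 = 8.62e-12 m^3
Step 3: d^3 = (3e-6)^3 = 2.70e-17 m^3
Step 4: b = 1.8e-5 * 262e-6 * 8.62e-12 / 2.70e-17
b = 1.50e-03 N*s/m


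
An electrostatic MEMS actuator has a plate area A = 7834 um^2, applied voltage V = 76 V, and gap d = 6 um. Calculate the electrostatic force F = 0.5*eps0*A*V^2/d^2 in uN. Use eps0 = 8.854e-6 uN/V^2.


Step 1: Identify parameters.
eps0 = 8.854e-6 uN/V^2, A = 7834 um^2, V = 76 V, d = 6 um
Step 2: Compute V^2 = 76^2 = 5776
Step 3: Compute d^2 = 6^2 = 36
Step 4: F = 0.5 * 8.854e-6 * 7834 * 5776 / 36
F = 5.564 uN


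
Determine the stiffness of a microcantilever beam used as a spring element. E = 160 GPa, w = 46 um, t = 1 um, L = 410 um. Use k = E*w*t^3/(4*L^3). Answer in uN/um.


Step 1: Convert E to consistent units (1 GPa = 1000 uN/um^2).
E = 160 GPa = 160000 uN/um^2
Step 2: Compute t^3 = 1^3 = 1
Step 3: Compute L^3 = 410^3 = 68921000
Step 4: k = 160000 * 46 * 1 / (4 * 68921000)
k = 0.0267 uN/um


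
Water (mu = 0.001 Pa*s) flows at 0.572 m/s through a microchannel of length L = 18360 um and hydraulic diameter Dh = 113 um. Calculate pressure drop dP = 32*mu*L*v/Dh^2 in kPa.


Step 1: Convert to SI: L = 18360e-6 m, Dh = 113e-6 m
Step 2: dP = 32 * 0.001 * 18360e-6 * 0.572 / (113e-6)^2
Step 3: dP = 26318.54 Pa
Step 4: Convert to kPa: dP = 26.32 kPa


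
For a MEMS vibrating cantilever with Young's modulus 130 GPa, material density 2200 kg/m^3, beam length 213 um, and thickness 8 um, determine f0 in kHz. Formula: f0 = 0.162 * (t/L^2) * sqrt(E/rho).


Step 1: Convert units to SI.
t_SI = 8e-6 m, L_SI = 213e-6 m
Step 2: Calculate sqrt(E/rho).
sqrt(130e9 / 2200) = 7687.06 m/s
Step 3: Compute f0.
f0 = 0.162 * 8e-6 / (213e-6)^2 * 7687.06 = 219586.7 Hz = 219.59 kHz


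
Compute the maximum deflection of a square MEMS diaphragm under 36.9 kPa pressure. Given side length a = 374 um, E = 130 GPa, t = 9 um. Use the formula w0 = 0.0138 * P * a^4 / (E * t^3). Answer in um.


Step 1: Convert pressure to compatible units (E is in GPa, so P in GPa).
P = 36.9 kPa = 36.9e-6 GPa
Step 2: Compute numerator: 0.0138 * P * a^4.
a^4 = 374^4 = 19565295376
numerator = 0.0138 * 36.9e-6 * 19565295376 = 9.96304e+03
Step 3: Compute denominator: E * t^3 = 130 * 9^3 = 94770
Step 4: w0 = numerator / denominator = 9.96304e+03 / 94770 = 0.1051 um


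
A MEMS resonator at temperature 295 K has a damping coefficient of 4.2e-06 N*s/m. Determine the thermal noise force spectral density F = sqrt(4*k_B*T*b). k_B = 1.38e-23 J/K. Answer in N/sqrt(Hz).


Step 1: Compute 4 * k_B * T * b
= 4 * 1.38e-23 * 295 * 4.2e-06
= 6.8393e-26 N^2/Hz
Step 2: F_noise = sqrt(6.8393e-26)
F_noise = 2.62e-13 N/sqrt(Hz)


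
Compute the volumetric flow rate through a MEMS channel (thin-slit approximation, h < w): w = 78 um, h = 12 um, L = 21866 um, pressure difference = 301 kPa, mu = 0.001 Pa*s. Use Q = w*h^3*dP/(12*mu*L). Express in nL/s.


Step 1: Convert all dimensions to SI (meters).
w = 78e-6 m, h = 12e-6 m, L = 21866e-6 m, dP = 301e3 Pa
Step 2: Q = w * h^3 * dP / (12 * mu * L)
Q = 78e-6 * (12e-6)^3 * 301e3 / (12 * 0.001 * 21866e-6) = 1.5461593e-10 m^3/s
Step 3: Convert Q from m^3/s to nL/s (1 m^3 = 1e12 nL, so multiply by 1e12).
Q = 154.616 nL/s


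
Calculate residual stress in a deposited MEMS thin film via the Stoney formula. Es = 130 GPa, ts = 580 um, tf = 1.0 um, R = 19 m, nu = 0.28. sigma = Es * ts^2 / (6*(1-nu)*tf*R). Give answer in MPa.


Step 1: Compute numerator: Es * ts^2 = 130 * 580^2 = 43732000 (GPa*um^2)
Step 2: Compute denominator (R in um): 6*(1-nu)*tf*R = 6*0.72*1.0*19e6 = 82080000.0 (um^2)
Step 3: sigma (GPa) = 43732000 / 82080000.0 = 5.32797e-01 GPa
Step 4: Convert to MPa (x1000): sigma = 532.8 MPa


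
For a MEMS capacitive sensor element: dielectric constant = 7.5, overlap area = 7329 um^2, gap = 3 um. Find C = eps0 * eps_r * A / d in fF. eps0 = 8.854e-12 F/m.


Step 1: Convert area to m^2: A = 7329e-12 m^2
Step 2: Convert gap to m: d = 3e-6 m
Step 3: C = eps0 * eps_r * A / d
C = 8.854e-12 * 7.5 * 7329e-12 / 3e-6
Step 4: Convert to fF (multiply by 1e15).
C = 162.23 fF


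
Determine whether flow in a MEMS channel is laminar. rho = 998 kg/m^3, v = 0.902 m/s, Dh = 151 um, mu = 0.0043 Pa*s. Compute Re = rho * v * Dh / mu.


Step 1: Convert Dh to meters: Dh = 151e-6 m
Step 2: Re = rho * v * Dh / mu
Re = 998 * 0.902 * 151e-6 / 0.0043
Re = 31.612
Since Re = 31.612 is below ~2300, the flow is laminar.


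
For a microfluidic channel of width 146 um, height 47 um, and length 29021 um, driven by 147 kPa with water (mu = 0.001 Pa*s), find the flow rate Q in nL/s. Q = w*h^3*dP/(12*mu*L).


Step 1: Convert all dimensions to SI (meters).
w = 146e-6 m, h = 47e-6 m, L = 29021e-6 m, dP = 147e3 Pa
Step 2: Q = w * h^3 * dP / (12 * mu * L)
Q = 146e-6 * (47e-6)^3 * 147e3 / (12 * 0.001 * 29021e-6) = 6.39838171e-09 m^3/s
Step 3: Convert Q from m^3/s to nL/s (1 m^3 = 1e12 nL, so multiply by 1e12).
Q = 6398.382 nL/s


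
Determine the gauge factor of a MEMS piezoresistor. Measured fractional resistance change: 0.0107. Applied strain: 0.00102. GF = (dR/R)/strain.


Step 1: Identify values.
dR/R = 0.0107, strain = 0.00102
Step 2: GF = (dR/R) / strain = 0.0107 / 0.00102
GF = 10.5


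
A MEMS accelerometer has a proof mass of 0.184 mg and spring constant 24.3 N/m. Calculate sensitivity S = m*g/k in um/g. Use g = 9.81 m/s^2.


Step 1: Convert mass: m = 0.184 mg = 1.84e-07 kg
Step 2: S = m * g / k = 1.84e-07 * 9.81 / 24.3
Step 3: S = 7.43e-08 m/g
Step 4: Convert to um/g: S = 0.074 um/g


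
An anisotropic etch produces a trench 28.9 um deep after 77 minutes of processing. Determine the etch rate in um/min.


Step 1: Etch rate = depth / time
Step 2: rate = 28.9 / 77
rate = 0.375 um/min


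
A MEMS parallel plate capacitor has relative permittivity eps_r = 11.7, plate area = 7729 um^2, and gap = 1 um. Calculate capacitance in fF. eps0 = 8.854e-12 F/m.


Step 1: Convert area to m^2: A = 7729e-12 m^2
Step 2: Convert gap to m: d = 1e-6 m
Step 3: C = eps0 * eps_r * A / d
C = 8.854e-12 * 11.7 * 7729e-12 / 1e-6
Step 4: Convert to fF (multiply by 1e15).
C = 800.66 fF


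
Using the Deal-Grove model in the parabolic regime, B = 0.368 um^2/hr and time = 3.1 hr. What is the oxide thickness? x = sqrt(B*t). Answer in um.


Step 1: Compute B*t = 0.368 * 3.1 = 1.1408
Step 2: x = sqrt(1.1408)
x = 1.068 um


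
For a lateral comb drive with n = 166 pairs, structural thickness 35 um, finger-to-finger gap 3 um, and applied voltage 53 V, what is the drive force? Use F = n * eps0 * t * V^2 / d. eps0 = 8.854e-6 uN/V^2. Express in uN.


Step 1: Parameters: n=166, eps0=8.854e-6 uN/V^2, t=35 um, V=53 V, d=3 um
Step 2: V^2 = 2809
Step 3: F = 166 * 8.854e-6 * 35 * 2809 / 3
F = 48.167 uN


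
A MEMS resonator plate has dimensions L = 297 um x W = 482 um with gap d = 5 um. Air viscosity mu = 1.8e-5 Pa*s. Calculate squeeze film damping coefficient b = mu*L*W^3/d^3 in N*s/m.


Step 1: Convert to SI.
L = 297e-6 m, W = 482e-6 m, d = 5e-6 m
Step 2: W^3 = (482e-6)^3 = 1.12e-10 m^3
Step 3: d^3 = (5e-6)^3 = 1.25e-16 m^3
Step 4: b = 1.8e-5 * 297e-6 * 1.12e-10 / 1.25e-16
b = 4.79e-03 N*s/m


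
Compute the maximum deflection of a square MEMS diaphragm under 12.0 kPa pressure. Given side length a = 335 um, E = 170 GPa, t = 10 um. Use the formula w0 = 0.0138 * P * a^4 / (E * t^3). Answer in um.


Step 1: Convert pressure to compatible units (E is in GPa, so P in GPa).
P = 12.0 kPa = 12.0e-6 GPa
Step 2: Compute numerator: 0.0138 * P * a^4.
a^4 = 335^4 = 12594450625
numerator = 0.0138 * 12.0e-6 * 12594450625 = 2.0856e+03
Step 3: Compute denominator: E * t^3 = 170 * 10^3 = 170000
Step 4: w0 = numerator / denominator = 2.0856e+03 / 170000 = 0.0123 um


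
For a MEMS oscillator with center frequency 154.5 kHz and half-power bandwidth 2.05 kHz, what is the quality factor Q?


Step 1: Q = f0 / bandwidth
Step 2: Q = 154.5 / 2.05
Q = 75.4


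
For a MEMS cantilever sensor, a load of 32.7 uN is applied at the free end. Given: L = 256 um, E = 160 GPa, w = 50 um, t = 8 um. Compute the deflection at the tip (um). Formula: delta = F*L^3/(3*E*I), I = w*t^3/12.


Step 1: Calculate the second moment of area.
I = w * t^3 / 12 = 50 * 8^3 / 12 = 2133.3333 um^4
Step 2: Convert E to consistent units (1 GPa = 1000 uN/um^2).
E = 160 GPa = 160000 uN/um^2
Step 3: Calculate tip deflection.
delta = F * L^3 / (3 * E * I)
delta = 32.7 * 256^3 / (3 * 160000 * 2133.3333)
delta = 0.5358 um


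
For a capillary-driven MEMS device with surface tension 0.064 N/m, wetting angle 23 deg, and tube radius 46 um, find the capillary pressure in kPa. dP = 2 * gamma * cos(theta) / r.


Step 1: cos(23 deg) = 0.9205
Step 2: Convert r to m: r = 46e-6 m
Step 3: dP = 2 * 0.064 * 0.9205 / 46e-6 = 2561.4 Pa
Step 4: Convert Pa to kPa (divide by 1000).
dP = 2.56 kPa


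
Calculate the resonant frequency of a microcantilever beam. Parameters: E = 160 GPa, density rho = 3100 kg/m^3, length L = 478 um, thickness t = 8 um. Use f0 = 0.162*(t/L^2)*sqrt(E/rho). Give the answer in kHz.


Step 1: Convert units to SI.
t_SI = 8e-6 m, L_SI = 478e-6 m
Step 2: Calculate sqrt(E/rho).
sqrt(160e9 / 3100) = 7184.21 m/s
Step 3: Compute f0.
f0 = 0.162 * 8e-6 / (478e-6)^2 * 7184.21 = 40750.1 Hz = 40.75 kHz


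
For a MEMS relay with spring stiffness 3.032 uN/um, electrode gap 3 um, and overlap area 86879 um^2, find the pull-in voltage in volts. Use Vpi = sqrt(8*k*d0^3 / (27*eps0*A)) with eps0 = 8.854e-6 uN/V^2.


Step 1: Compute numerator: 8 * k * d0^3 = 8 * 3.032 * 3^3 = 654.912
Step 2: Compute denominator: 27 * eps0 * A = 27 * 8.854e-6 * 86879 = 20.76912
Step 3: Vpi = sqrt(654.912 / 20.76912)
Vpi = 5.62 V


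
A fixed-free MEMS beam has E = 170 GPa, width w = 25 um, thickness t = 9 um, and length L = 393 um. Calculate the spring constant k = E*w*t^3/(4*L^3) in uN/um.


Step 1: Convert E to consistent units (1 GPa = 1000 uN/um^2).
E = 170 GPa = 170000 uN/um^2
Step 2: Compute t^3 = 9^3 = 729
Step 3: Compute L^3 = 393^3 = 60698457
Step 4: k = 170000 * 25 * 729 / (4 * 60698457)
k = 12.7608 uN/um


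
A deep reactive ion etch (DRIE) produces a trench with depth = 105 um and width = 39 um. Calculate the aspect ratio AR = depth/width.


Step 1: AR = depth / width
Step 2: AR = 105 / 39
AR = 2.7


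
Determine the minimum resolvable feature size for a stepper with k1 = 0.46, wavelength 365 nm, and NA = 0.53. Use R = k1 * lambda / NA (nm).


Step 1: Identify values: k1 = 0.46, lambda = 365 nm, NA = 0.53
Step 2: R = k1 * lambda / NA
R = 0.46 * 365 / 0.53
R = 316.8 nm


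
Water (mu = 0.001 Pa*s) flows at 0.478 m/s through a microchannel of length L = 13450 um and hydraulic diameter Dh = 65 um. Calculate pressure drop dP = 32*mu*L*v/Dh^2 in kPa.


Step 1: Convert to SI: L = 13450e-6 m, Dh = 65e-6 m
Step 2: dP = 32 * 0.001 * 13450e-6 * 0.478 / (65e-6)^2
Step 3: dP = 48693.78 Pa
Step 4: Convert to kPa: dP = 48.69 kPa


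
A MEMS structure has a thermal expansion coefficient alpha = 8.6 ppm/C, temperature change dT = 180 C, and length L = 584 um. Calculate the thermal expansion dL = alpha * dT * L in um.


Step 1: Convert CTE: alpha = 8.6 ppm/C = 8.6e-6 /C
Step 2: dL = 8.6e-6 * 180 * 584
dL = 0.904 um


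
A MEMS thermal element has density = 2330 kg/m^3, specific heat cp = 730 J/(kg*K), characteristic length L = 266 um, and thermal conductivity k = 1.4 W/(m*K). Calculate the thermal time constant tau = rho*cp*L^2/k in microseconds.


Step 1: Convert L to m: L = 266e-6 m
Step 2: L^2 = (266e-6)^2 = 7.0756e-08 m^2
Step 3: tau = 2330 * 730 * 7.0756e-08 / 1.4 = 8.5963486e-02 s
Step 4: Convert to microseconds (multiply by 1e6).
tau = 85963.486 us


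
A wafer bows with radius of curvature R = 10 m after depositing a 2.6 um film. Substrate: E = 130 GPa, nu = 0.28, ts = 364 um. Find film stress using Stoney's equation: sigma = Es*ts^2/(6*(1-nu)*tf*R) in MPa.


Step 1: Compute numerator: Es * ts^2 = 130 * 364^2 = 17224480 (GPa*um^2)
Step 2: Compute denominator (R in um): 6*(1-nu)*tf*R = 6*0.72*2.6*10e6 = 112320000.0 (um^2)
Step 3: sigma (GPa) = 17224480 / 112320000.0 = 1.53352e-01 GPa
Step 4: Convert to MPa (x1000): sigma = 153.4 MPa


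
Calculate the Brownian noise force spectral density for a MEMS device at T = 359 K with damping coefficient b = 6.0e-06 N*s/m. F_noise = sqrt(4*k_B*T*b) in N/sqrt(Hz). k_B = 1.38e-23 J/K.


Step 1: Compute 4 * k_B * T * b
= 4 * 1.38e-23 * 359 * 6.0e-06
= 1.1890e-25 N^2/Hz
Step 2: F_noise = sqrt(1.1890e-25)
F_noise = 3.45e-13 N/sqrt(Hz)


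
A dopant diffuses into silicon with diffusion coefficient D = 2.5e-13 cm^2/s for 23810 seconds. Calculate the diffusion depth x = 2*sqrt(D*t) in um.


Step 1: Compute D*t = 2.5e-13 * 23810 = 5.9525e-09 cm^2
Step 2: sqrt(D*t) = 7.71524e-05 cm
Step 3: x = 2 * 7.71524e-05 cm = 1.543048e-04 cm
Step 4: Convert to um (1 cm = 1e4 um): x = 1.543 um


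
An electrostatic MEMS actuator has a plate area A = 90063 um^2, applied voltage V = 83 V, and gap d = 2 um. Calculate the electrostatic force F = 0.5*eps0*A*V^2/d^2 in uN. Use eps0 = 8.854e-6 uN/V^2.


Step 1: Identify parameters.
eps0 = 8.854e-6 uN/V^2, A = 90063 um^2, V = 83 V, d = 2 um
Step 2: Compute V^2 = 83^2 = 6889
Step 3: Compute d^2 = 2^2 = 4
Step 4: F = 0.5 * 8.854e-6 * 90063 * 6889 / 4
F = 686.676 uN


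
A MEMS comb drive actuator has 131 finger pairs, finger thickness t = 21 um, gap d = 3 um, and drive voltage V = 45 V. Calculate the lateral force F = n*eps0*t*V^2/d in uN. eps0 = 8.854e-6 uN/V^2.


Step 1: Parameters: n=131, eps0=8.854e-6 uN/V^2, t=21 um, V=45 V, d=3 um
Step 2: V^2 = 2025
Step 3: F = 131 * 8.854e-6 * 21 * 2025 / 3
F = 16.441 uN


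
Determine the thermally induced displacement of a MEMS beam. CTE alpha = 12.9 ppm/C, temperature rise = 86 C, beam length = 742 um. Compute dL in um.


Step 1: Convert CTE: alpha = 12.9 ppm/C = 12.9e-6 /C
Step 2: dL = 12.9e-6 * 86 * 742
dL = 0.8232 um


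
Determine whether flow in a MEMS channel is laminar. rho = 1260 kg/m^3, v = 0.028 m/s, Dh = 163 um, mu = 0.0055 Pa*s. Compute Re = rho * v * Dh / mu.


Step 1: Convert Dh to meters: Dh = 163e-6 m
Step 2: Re = rho * v * Dh / mu
Re = 1260 * 0.028 * 163e-6 / 0.0055
Re = 1.046
Since Re = 1.046 is below ~2300, the flow is laminar.


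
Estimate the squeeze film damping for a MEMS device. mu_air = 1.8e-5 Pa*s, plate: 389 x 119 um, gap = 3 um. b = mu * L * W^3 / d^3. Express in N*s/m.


Step 1: Convert to SI.
L = 389e-6 m, W = 119e-6 m, d = 3e-6 m
Step 2: W^3 = (119e-6)^3 = 1.69e-12 m^3
Step 3: d^3 = (3e-6)^3 = 2.70e-17 m^3
Step 4: b = 1.8e-5 * 389e-6 * 1.69e-12 / 2.70e-17
b = 4.37e-04 N*s/m


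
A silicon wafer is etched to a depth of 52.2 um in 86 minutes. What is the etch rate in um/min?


Step 1: Etch rate = depth / time
Step 2: rate = 52.2 / 86
rate = 0.607 um/min


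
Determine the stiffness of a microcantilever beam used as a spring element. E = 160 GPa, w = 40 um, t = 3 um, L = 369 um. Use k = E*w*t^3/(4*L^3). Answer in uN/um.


Step 1: Convert E to consistent units (1 GPa = 1000 uN/um^2).
E = 160 GPa = 160000 uN/um^2
Step 2: Compute t^3 = 3^3 = 27
Step 3: Compute L^3 = 369^3 = 50243409
Step 4: k = 160000 * 40 * 27 / (4 * 50243409)
k = 0.8598 uN/um


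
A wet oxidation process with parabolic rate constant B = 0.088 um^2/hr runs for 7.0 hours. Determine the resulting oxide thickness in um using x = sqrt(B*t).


Step 1: Compute B*t = 0.088 * 7.0 = 0.616
Step 2: x = sqrt(0.616)
x = 0.785 um


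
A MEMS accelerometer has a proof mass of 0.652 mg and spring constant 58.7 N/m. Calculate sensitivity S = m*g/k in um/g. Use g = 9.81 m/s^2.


Step 1: Convert mass: m = 0.652 mg = 6.52e-07 kg
Step 2: S = m * g / k = 6.52e-07 * 9.81 / 58.7
Step 3: S = 1.09e-07 m/g
Step 4: Convert to um/g: S = 0.109 um/g


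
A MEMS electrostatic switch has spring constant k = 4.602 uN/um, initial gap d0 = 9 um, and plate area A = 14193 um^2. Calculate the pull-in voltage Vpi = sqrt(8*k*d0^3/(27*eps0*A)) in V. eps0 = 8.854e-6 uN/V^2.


Step 1: Compute numerator: 8 * k * d0^3 = 8 * 4.602 * 9^3 = 26838.864
Step 2: Compute denominator: 27 * eps0 * A = 27 * 8.854e-6 * 14193 = 3.39295
Step 3: Vpi = sqrt(26838.864 / 3.39295)
Vpi = 88.94 V


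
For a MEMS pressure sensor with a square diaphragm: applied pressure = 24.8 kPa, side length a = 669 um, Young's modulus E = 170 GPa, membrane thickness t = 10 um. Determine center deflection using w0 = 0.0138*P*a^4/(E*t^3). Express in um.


Step 1: Convert pressure to compatible units (E is in GPa, so P in GPa).
P = 24.8 kPa = 24.8e-6 GPa
Step 2: Compute numerator: 0.0138 * P * a^4.
a^4 = 669^4 = 200310848721
numerator = 0.0138 * 24.8e-6 * 200310848721 = 6.85544e+04
Step 3: Compute denominator: E * t^3 = 170 * 10^3 = 170000
Step 4: w0 = numerator / denominator = 6.85544e+04 / 170000 = 0.4033 um


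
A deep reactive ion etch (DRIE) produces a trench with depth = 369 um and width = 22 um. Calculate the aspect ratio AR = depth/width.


Step 1: AR = depth / width
Step 2: AR = 369 / 22
AR = 16.8


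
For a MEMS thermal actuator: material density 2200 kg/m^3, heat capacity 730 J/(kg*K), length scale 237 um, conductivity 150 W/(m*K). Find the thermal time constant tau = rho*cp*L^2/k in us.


Step 1: Convert L to m: L = 237e-6 m
Step 2: L^2 = (237e-6)^2 = 5.6169e-08 m^2
Step 3: tau = 2200 * 730 * 5.6169e-08 / 150 = 6.0138276e-04 s
Step 4: Convert to microseconds (multiply by 1e6).
tau = 601.383 us


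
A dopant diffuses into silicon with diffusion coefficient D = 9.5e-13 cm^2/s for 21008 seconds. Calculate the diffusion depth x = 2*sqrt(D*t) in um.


Step 1: Compute D*t = 9.5e-13 * 21008 = 1.99576e-08 cm^2
Step 2: sqrt(D*t) = 1.41271e-04 cm
Step 3: x = 2 * 1.41271e-04 cm = 2.82542e-04 cm
Step 4: Convert to um (1 cm = 1e4 um): x = 2.825 um


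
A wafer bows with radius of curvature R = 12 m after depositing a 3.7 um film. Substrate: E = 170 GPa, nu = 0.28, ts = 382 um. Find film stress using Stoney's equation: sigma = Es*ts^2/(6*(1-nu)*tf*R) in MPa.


Step 1: Compute numerator: Es * ts^2 = 170 * 382^2 = 24807080 (GPa*um^2)
Step 2: Compute denominator (R in um): 6*(1-nu)*tf*R = 6*0.72*3.7*12e6 = 191808000.0 (um^2)
Step 3: sigma (GPa) = 24807080 / 191808000.0 = 1.29333e-01 GPa
Step 4: Convert to MPa (x1000): sigma = 129.3 MPa


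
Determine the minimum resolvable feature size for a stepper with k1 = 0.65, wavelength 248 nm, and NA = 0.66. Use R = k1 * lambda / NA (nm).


Step 1: Identify values: k1 = 0.65, lambda = 248 nm, NA = 0.66
Step 2: R = k1 * lambda / NA
R = 0.65 * 248 / 0.66
R = 244.2 nm


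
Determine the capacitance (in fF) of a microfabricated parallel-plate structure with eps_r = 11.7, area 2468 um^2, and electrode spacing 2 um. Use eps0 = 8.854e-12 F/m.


Step 1: Convert area to m^2: A = 2468e-12 m^2
Step 2: Convert gap to m: d = 2e-6 m
Step 3: C = eps0 * eps_r * A / d
C = 8.854e-12 * 11.7 * 2468e-12 / 2e-6
Step 4: Convert to fF (multiply by 1e15).
C = 127.83 fF


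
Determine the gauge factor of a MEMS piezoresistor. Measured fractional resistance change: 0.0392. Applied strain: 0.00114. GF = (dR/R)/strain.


Step 1: Identify values.
dR/R = 0.0392, strain = 0.00114
Step 2: GF = (dR/R) / strain = 0.0392 / 0.00114
GF = 34.4


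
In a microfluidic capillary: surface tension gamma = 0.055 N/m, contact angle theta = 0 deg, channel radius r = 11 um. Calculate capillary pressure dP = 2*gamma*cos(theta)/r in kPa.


Step 1: cos(0 deg) = 1.0
Step 2: Convert r to m: r = 11e-6 m
Step 3: dP = 2 * 0.055 * 1.0 / 11e-6 = 10000.0 Pa
Step 4: Convert Pa to kPa (divide by 1000).
dP = 10.0 kPa


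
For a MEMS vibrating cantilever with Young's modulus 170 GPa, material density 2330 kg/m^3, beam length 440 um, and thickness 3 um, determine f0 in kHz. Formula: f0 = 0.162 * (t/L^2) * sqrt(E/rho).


Step 1: Convert units to SI.
t_SI = 3e-6 m, L_SI = 440e-6 m
Step 2: Calculate sqrt(E/rho).
sqrt(170e9 / 2330) = 8541.74 m/s
Step 3: Compute f0.
f0 = 0.162 * 3e-6 / (440e-6)^2 * 8541.74 = 21442.6 Hz = 21.44 kHz


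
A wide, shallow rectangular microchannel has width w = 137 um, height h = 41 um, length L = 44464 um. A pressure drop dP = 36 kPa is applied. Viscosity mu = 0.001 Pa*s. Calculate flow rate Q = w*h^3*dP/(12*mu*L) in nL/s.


Step 1: Convert all dimensions to SI (meters).
w = 137e-6 m, h = 41e-6 m, L = 44464e-6 m, dP = 36e3 Pa
Step 2: Q = w * h^3 * dP / (12 * mu * L)
Q = 137e-6 * (41e-6)^3 * 36e3 / (12 * 0.001 * 44464e-6) = 6.3706664e-10 m^3/s
Step 3: Convert Q from m^3/s to nL/s (1 m^3 = 1e12 nL, so multiply by 1e12).
Q = 637.067 nL/s


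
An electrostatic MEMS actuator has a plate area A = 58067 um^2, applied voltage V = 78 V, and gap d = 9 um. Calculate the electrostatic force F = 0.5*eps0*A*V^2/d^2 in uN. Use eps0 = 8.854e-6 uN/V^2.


Step 1: Identify parameters.
eps0 = 8.854e-6 uN/V^2, A = 58067 um^2, V = 78 V, d = 9 um
Step 2: Compute V^2 = 78^2 = 6084
Step 3: Compute d^2 = 9^2 = 81
Step 4: F = 0.5 * 8.854e-6 * 58067 * 6084 / 81
F = 19.308 uN


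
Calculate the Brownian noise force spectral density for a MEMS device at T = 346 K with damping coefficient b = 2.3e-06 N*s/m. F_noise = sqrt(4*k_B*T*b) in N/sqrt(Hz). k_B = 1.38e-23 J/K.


Step 1: Compute 4 * k_B * T * b
= 4 * 1.38e-23 * 346 * 2.3e-06
= 4.3928e-26 N^2/Hz
Step 2: F_noise = sqrt(4.3928e-26)
F_noise = 2.10e-13 N/sqrt(Hz)


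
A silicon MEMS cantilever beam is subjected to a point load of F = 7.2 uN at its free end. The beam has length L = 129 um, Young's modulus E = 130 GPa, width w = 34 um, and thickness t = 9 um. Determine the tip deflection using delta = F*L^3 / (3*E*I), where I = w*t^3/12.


Step 1: Calculate the second moment of area.
I = w * t^3 / 12 = 34 * 9^3 / 12 = 2065.5 um^4
Step 2: Convert E to consistent units (1 GPa = 1000 uN/um^2).
E = 130 GPa = 130000 uN/um^2
Step 3: Calculate tip deflection.
delta = F * L^3 / (3 * E * I)
delta = 7.2 * 129^3 / (3 * 130000 * 2065.5)
delta = 0.0192 um


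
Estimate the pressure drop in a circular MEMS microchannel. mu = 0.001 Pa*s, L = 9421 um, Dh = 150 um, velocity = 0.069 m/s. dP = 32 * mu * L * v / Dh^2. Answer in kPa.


Step 1: Convert to SI: L = 9421e-6 m, Dh = 150e-6 m
Step 2: dP = 32 * 0.001 * 9421e-6 * 0.069 / (150e-6)^2
Step 3: dP = 924.51 Pa
Step 4: Convert to kPa: dP = 0.92 kPa
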